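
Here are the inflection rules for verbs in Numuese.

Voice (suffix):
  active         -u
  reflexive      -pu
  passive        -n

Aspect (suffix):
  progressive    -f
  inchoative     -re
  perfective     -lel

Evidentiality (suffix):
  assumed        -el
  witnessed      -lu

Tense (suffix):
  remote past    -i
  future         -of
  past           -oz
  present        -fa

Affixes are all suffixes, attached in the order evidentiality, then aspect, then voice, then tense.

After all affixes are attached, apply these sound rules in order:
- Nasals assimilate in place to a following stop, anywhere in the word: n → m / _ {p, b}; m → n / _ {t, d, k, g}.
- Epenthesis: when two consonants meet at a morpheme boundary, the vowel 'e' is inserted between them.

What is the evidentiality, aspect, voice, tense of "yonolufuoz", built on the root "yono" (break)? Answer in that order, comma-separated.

Segment: yono-lu-f-u-oz.
evidentiality: -lu → witnessed.
aspect: -f → progressive.
voice: -u → active.
tense: -oz → past.

witnessed, progressive, active, past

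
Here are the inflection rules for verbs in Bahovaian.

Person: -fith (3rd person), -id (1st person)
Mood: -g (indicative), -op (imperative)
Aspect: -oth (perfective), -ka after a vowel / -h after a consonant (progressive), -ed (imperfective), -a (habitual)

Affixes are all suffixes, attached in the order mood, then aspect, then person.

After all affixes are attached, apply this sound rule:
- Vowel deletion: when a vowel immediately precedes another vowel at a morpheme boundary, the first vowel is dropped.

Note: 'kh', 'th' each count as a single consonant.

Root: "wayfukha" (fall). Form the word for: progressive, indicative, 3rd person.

Attach mood indicative -g → wayfukhag.
Attach aspect progressive -h (after consonant 'g') → wayfukhagh.
Attach person 3rd person -fith → wayfukhaghfith.
Vowel deletion: no change.

wayfukhaghfith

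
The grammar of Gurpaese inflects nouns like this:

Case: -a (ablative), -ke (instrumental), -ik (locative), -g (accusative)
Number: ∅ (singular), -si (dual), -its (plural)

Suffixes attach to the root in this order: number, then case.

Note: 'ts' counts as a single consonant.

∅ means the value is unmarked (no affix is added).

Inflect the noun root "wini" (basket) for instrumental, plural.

Attach number plural -its → winiits.
Attach case instrumental -ke → winiitske.

winiitske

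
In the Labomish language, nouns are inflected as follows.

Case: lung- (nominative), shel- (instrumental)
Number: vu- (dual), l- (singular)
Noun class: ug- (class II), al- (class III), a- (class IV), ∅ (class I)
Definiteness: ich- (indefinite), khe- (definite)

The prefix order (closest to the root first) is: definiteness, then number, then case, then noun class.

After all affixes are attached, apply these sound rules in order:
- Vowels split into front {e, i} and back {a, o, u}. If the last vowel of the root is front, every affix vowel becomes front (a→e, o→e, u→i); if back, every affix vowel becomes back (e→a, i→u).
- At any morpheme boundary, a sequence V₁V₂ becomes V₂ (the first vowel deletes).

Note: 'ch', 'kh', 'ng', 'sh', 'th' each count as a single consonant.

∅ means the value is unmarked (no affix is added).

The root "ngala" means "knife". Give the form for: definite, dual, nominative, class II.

uglungvukhangala

Attach definiteness definite khe- → khengala.
Attach number dual vu- → vukhengala.
Attach case nominative lung- → lungvukhengala.
Attach noun class class II ug- → uglungvukhengala.
Apply vowel harmony: uglungvukhengala → uglungvukhangala.
Vowel deletion: no change.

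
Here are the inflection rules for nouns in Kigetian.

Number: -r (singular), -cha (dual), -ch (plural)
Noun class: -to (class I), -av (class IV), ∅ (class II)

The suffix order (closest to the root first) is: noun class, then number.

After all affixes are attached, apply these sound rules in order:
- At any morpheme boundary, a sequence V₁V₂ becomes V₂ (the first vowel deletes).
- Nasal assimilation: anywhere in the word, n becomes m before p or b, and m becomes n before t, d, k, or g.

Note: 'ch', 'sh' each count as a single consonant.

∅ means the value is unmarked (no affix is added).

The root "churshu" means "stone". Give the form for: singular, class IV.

churshavr

Attach noun class class IV -av → churshuav.
Attach number singular -r → churshuavr.
Apply vowel deletion: churshuavr → churshavr.
Nasal assimilation: no change.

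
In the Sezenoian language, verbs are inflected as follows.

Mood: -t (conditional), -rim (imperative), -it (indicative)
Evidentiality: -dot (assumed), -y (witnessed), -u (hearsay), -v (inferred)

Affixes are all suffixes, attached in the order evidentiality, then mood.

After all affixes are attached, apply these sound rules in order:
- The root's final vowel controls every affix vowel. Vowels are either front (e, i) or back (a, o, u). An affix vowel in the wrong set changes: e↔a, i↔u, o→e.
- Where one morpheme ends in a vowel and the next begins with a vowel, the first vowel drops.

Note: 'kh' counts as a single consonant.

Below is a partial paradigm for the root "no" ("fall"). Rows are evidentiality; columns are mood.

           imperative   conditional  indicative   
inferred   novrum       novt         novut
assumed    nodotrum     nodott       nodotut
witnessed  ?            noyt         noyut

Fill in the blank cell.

noyrum

Attach evidentiality witnessed -y → noy.
Attach mood imperative -rim → noyrim.
Apply vowel harmony: noyrim → noyrum.
Vowel deletion: no change.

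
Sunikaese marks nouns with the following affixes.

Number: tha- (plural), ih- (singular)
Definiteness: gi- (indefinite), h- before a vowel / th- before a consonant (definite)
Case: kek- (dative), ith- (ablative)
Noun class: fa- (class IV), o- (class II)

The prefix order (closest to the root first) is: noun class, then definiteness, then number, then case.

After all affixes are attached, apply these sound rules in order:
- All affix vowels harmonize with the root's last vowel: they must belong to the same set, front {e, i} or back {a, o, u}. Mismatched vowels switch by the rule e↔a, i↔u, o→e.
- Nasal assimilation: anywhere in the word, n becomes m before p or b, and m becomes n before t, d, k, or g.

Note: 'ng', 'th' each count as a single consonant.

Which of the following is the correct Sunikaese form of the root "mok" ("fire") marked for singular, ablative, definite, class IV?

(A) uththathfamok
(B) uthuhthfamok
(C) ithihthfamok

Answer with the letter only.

B

Attach noun class class IV fa- → famok.
Attach definiteness definite th- (before consonant 'f') → thfamok.
Attach number singular ih- → ihthfamok.
Attach case ablative ith- → ithihthfamok.
Apply vowel harmony: ithihthfamok → uthuhthfamok.
Nasal assimilation: no change.
So the correct form is uthuhthfamok, option (B).
(A) uththathfamok is wrong: it uses plural instead of singular for number.
(C) ithihthfamok is wrong: it fails to apply the sound rule(s).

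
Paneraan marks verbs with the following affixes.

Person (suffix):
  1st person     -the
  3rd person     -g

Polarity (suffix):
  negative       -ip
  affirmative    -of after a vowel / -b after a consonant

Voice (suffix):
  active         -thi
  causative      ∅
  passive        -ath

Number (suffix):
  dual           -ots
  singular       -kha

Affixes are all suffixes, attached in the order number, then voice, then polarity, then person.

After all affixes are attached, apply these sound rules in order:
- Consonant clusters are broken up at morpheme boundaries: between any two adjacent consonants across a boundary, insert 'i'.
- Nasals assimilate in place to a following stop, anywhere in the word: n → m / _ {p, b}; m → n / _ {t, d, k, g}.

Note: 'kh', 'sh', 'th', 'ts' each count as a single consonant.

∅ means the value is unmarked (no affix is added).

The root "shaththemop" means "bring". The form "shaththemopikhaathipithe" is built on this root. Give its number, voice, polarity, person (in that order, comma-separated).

singular, passive, negative, 1st person

Segment: shaththemop-kha-ath-ip-the.
number: -kha → singular.
voice: -ath → passive.
polarity: -ip → negative.
person: -the → 1st person.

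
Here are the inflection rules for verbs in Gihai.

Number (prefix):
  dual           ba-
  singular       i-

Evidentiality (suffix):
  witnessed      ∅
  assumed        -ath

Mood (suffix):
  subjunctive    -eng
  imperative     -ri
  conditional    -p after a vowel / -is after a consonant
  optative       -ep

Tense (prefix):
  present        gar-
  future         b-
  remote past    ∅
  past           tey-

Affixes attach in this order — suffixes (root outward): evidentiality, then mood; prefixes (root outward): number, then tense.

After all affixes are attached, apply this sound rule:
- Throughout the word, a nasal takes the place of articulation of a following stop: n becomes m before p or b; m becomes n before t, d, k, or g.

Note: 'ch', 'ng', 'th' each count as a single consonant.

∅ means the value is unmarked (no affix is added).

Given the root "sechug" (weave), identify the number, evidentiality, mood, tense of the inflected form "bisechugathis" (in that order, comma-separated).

Segment: b-i-sechug-ath-is.
number: i- → singular.
evidentiality: -ath → assumed.
mood: -p/is → conditional.
tense: b- → future.

singular, assumed, conditional, future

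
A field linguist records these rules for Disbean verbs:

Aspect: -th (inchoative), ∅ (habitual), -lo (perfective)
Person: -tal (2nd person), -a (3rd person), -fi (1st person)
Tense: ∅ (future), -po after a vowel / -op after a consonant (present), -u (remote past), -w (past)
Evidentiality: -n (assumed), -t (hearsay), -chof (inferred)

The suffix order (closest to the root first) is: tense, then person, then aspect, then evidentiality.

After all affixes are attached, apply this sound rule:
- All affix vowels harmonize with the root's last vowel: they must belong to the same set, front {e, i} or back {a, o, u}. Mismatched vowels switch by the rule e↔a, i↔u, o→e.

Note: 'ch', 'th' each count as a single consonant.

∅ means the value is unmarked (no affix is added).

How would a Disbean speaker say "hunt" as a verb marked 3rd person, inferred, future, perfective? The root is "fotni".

fotnielechef

tense = future: zero marking, form stays fotni.
Attach person 3rd person -a → fotnia.
Attach aspect perfective -lo → fotnialo.
Attach evidentiality inferred -chof → fotnialochof.
Apply vowel harmony: fotnialochof → fotnielechef.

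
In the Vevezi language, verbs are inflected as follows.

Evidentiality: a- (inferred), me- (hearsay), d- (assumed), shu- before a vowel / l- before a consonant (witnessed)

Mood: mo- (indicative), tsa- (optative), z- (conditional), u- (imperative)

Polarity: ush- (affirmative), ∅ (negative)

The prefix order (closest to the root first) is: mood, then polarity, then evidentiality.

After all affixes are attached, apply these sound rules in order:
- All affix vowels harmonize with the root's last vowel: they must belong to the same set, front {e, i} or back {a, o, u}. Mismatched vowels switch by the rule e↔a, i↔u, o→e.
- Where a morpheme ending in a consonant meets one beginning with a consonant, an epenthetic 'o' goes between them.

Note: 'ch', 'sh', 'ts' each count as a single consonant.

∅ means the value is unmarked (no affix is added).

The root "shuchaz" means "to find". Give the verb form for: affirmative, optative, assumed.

Attach mood optative tsa- → tsashuchaz.
Attach polarity affirmative ush- → ushtsashuchaz.
Attach evidentiality assumed d- → dushtsashuchaz.
Vowel harmony: no change.
Apply epenthesis: dushtsashuchaz → dushotsashuchaz.

dushotsashuchaz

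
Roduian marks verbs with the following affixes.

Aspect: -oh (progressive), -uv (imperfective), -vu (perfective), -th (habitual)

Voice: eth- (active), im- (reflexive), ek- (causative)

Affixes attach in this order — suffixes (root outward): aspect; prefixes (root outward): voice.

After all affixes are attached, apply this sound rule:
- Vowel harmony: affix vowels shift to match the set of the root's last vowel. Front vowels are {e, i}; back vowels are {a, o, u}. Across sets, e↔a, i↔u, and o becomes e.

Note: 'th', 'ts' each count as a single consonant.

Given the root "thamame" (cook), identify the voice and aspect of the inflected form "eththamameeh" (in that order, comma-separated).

active, progressive

Segment: eth-thamame-oh.
voice: eth- → active.
aspect: -oh → progressive.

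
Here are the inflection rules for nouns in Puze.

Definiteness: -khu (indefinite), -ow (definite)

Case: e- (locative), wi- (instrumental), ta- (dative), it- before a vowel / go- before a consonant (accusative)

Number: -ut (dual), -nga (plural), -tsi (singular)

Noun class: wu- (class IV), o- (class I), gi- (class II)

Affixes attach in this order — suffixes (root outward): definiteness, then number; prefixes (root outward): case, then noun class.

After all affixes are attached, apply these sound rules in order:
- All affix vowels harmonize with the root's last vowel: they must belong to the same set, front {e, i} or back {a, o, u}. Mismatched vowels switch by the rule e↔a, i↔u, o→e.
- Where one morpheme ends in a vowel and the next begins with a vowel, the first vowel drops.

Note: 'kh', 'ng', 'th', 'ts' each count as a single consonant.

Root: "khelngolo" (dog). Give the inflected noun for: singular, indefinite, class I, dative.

otakhelngolokhutsu

Attach definiteness indefinite -khu → khelngolokhu.
Attach case dative ta- → takhelngolokhu.
Attach number singular -tsi → takhelngolokhutsi.
Attach noun class class I o- → otakhelngolokhutsi.
Apply vowel harmony: otakhelngolokhutsi → otakhelngolokhutsu.
Vowel deletion: no change.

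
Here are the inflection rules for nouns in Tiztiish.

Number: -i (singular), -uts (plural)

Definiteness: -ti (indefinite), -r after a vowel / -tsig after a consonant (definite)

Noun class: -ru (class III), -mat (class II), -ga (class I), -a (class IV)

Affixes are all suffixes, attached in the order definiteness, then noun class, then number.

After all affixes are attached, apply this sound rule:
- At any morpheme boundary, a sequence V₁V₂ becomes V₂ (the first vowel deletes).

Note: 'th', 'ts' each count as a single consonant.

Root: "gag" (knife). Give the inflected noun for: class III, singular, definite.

Attach definiteness definite -tsig (after consonant 'g') → gagtsig.
Attach noun class class III -ru → gagtsigru.
Attach number singular -i → gagtsigrui.
Apply vowel deletion: gagtsigrui → gagtsigri.

gagtsigri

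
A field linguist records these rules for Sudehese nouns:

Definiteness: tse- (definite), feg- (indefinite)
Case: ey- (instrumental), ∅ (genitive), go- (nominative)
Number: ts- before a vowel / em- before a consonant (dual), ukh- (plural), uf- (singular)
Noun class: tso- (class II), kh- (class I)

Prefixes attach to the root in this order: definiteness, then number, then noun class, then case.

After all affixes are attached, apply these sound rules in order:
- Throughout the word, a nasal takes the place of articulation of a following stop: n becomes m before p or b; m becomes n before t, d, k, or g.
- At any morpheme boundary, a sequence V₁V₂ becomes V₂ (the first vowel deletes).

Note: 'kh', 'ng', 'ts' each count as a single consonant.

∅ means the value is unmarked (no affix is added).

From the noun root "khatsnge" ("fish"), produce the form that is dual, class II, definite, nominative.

Attach definiteness definite tse- → tsekhatsnge.
Attach number dual em- (before consonant 'ts') → emtsekhatsnge.
Attach noun class class II tso- → tsoemtsekhatsnge.
Attach case nominative go- → gotsoemtsekhatsnge.
Nasal assimilation: no change.
Apply vowel deletion: gotsoemtsekhatsnge → gotsemtsekhatsnge.

gotsemtsekhatsnge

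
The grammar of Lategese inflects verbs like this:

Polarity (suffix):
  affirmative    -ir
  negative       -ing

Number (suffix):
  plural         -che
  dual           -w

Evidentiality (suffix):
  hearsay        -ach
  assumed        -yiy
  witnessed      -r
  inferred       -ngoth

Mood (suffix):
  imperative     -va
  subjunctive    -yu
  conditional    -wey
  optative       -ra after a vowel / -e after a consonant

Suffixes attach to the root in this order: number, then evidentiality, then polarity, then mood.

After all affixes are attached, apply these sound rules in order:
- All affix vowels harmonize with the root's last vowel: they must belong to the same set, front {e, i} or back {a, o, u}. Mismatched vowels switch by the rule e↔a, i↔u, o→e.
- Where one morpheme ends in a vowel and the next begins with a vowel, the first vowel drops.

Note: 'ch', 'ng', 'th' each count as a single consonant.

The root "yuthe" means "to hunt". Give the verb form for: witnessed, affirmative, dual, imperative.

yuthewrirve

Attach number dual -w → yuthew.
Attach evidentiality witnessed -r → yuthewr.
Attach polarity affirmative -ir → yuthewrir.
Attach mood imperative -va → yuthewrirva.
Apply vowel harmony: yuthewrirva → yuthewrirve.
Vowel deletion: no change.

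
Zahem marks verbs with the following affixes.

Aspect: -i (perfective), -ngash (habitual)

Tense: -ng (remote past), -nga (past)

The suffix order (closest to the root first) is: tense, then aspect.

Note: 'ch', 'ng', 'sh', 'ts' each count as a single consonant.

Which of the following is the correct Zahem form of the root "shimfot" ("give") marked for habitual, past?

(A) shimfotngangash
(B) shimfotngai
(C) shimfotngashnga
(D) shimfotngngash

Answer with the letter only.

A

Attach tense past -nga → shimfotnga.
Attach aspect habitual -ngash → shimfotngangash.
So the correct form is shimfotngangash, option (A).
(C) shimfotngashnga is wrong: it has the affixes in the wrong order.
(D) shimfotngngash is wrong: it uses remote past instead of past for tense.
(B) shimfotngai is wrong: it uses perfective instead of habitual for aspect.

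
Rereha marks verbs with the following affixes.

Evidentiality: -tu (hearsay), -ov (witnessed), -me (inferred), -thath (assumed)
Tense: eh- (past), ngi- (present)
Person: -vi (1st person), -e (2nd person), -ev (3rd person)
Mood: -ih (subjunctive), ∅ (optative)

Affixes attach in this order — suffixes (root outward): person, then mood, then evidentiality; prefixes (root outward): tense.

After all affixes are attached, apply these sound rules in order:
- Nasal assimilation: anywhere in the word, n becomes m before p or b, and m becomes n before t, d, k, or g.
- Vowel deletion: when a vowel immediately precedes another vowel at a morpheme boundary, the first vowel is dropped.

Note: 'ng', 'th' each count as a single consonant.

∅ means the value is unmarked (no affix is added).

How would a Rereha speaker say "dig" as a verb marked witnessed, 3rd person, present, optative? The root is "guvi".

Attach tense present ngi- → ngiguvi.
Attach person 3rd person -ev → ngiguviev.
mood = optative: zero marking, form stays ngiguviev.
Attach evidentiality witnessed -ov → ngiguvievov.
Nasal assimilation: no change.
Apply vowel deletion: ngiguvievov → ngiguvevov.

ngiguvevov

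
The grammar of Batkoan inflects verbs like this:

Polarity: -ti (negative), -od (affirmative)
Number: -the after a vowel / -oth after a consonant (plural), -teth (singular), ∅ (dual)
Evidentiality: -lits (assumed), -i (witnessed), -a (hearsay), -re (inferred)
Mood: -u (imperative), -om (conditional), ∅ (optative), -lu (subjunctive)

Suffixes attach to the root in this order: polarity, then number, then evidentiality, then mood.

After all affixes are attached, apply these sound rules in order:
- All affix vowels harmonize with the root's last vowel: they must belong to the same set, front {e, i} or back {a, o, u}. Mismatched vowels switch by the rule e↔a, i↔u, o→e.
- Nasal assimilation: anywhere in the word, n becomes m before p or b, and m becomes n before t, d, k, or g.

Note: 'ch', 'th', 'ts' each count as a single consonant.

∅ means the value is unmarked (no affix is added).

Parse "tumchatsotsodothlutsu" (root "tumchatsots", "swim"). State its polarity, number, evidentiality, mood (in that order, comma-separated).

affirmative, plural, assumed, imperative

Segment: tumchatsots-od-oth-lits-u.
polarity: -od → affirmative.
number: -the/oth → plural.
evidentiality: -lits → assumed.
mood: -u → imperative.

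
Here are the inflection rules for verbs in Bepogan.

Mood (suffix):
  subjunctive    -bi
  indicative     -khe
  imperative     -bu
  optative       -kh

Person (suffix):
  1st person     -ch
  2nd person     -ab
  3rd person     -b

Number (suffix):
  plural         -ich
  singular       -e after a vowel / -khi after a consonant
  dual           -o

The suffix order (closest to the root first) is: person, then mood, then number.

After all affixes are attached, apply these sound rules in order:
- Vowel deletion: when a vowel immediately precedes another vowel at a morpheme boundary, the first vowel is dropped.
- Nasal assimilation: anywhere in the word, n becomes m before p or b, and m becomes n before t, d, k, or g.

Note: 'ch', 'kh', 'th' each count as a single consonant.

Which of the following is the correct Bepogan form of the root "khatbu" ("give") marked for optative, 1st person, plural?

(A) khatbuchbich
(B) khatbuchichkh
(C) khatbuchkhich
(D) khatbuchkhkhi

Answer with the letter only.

C

Attach person 1st person -ch → khatbuch.
Attach mood optative -kh → khatbuchkh.
Attach number plural -ich → khatbuchkhich.
Vowel deletion: no change.
Nasal assimilation: no change.
So the correct form is khatbuchkhich, option (C).
(A) khatbuchbich is wrong: it uses imperative instead of optative for mood.
(D) khatbuchkhkhi is wrong: it uses singular instead of plural for number.
(B) khatbuchichkh is wrong: it has the affixes in the wrong order.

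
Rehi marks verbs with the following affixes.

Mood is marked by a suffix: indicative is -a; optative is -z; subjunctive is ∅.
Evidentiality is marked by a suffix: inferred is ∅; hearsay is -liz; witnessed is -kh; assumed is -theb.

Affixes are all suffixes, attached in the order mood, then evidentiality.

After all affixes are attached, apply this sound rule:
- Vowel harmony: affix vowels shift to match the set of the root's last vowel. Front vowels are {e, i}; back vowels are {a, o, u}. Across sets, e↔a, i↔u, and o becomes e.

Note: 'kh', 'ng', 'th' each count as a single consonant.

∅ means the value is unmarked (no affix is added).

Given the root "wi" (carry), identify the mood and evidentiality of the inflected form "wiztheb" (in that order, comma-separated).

optative, assumed

Segment: wi-z-theb.
mood: -z → optative.
evidentiality: -theb → assumed.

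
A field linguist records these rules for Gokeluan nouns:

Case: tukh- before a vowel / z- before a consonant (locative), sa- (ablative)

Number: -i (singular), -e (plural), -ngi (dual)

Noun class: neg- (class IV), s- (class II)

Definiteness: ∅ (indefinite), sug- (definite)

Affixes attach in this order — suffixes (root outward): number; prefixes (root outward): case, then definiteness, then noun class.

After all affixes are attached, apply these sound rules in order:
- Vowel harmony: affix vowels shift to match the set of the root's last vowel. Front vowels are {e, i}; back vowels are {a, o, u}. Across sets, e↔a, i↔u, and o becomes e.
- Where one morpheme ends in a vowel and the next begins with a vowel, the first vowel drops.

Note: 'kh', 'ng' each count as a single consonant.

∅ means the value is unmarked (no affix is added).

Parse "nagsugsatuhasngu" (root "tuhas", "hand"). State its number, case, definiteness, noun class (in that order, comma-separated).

Segment: neg-sug-sa-tuhas-ngi.
number: -ngi → dual.
case: sa- → ablative.
definiteness: sug- → definite.
noun class: neg- → class IV.

dual, ablative, definite, class IV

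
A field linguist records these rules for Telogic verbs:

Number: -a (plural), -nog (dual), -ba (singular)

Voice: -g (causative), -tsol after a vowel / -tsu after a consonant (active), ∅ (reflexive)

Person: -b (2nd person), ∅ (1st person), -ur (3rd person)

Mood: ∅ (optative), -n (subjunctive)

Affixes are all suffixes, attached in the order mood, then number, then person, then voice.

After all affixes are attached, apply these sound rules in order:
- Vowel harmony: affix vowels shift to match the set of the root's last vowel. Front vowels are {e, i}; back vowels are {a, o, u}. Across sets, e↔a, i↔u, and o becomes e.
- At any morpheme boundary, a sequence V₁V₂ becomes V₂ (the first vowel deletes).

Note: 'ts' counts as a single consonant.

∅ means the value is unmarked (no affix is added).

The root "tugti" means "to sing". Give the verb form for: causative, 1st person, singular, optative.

tugtibeg

mood = optative: zero marking, form stays tugti.
Attach number singular -ba → tugtiba.
person = 1st person: zero marking, form stays tugtiba.
Attach voice causative -g → tugtibag.
Apply vowel harmony: tugtibag → tugtibeg.
Vowel deletion: no change.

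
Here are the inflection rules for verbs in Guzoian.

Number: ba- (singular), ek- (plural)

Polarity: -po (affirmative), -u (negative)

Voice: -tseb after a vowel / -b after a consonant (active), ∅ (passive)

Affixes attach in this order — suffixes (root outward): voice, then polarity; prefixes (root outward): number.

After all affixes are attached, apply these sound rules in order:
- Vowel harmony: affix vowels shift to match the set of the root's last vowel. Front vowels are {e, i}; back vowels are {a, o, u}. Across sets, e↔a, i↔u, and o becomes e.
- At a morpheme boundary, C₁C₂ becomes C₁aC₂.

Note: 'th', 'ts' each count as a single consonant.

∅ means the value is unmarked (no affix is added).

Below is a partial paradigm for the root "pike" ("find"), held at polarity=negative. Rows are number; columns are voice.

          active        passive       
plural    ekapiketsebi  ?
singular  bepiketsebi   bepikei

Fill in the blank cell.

ekapikei

voice = passive: zero marking, form stays pike.
Attach number plural ek- → ekpike.
Attach polarity negative -u → ekpikeu.
Apply vowel harmony: ekpikeu → ekpikei.
Apply epenthesis: ekpikei → ekapikei.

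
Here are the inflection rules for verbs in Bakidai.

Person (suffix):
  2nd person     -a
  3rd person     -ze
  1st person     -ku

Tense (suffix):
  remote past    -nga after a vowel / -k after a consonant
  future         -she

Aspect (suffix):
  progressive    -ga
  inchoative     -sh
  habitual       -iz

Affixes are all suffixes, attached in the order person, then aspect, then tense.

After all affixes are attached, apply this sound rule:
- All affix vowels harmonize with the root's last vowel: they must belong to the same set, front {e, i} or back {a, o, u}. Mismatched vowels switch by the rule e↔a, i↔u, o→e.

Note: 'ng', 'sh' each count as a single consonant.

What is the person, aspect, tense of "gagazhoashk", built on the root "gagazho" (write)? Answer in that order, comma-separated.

2nd person, inchoative, remote past

Segment: gagazho-a-sh-k.
person: -a → 2nd person.
aspect: -sh → inchoative.
tense: -nga/k → remote past.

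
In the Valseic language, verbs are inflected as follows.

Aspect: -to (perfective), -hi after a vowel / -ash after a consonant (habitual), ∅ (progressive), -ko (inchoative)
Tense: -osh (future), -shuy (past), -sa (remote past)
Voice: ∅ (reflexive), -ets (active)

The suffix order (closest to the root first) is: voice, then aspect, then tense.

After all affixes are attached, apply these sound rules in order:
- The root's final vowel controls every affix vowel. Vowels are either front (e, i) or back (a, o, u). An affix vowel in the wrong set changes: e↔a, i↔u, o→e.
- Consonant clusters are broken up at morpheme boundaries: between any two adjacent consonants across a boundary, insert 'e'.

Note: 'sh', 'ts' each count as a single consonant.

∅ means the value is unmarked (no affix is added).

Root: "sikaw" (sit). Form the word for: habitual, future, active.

Attach voice active -ets → sikawets.
Attach aspect habitual -ash (after consonant 'ts') → sikawetsash.
Attach tense future -osh → sikawetsashosh.
Apply vowel harmony: sikawetsashosh → sikawatsashosh.
Epenthesis: no change.

sikawatsashosh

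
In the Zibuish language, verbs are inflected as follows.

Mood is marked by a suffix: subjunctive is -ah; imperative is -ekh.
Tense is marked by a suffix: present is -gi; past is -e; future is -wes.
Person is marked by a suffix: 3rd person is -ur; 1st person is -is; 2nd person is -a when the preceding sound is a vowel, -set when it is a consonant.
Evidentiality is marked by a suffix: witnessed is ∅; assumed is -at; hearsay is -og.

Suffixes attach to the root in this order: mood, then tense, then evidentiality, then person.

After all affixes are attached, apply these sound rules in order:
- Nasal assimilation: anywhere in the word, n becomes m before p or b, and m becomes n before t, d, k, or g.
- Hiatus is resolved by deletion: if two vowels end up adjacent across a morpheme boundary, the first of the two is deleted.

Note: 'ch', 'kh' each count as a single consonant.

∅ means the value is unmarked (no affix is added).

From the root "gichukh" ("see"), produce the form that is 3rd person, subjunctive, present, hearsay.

Attach mood subjunctive -ah → gichukhah.
Attach tense present -gi → gichukhahgi.
Attach evidentiality hearsay -og → gichukhahgiog.
Attach person 3rd person -ur → gichukhahgiogur.
Nasal assimilation: no change.
Apply vowel deletion: gichukhahgiogur → gichukhahgogur.

gichukhahgogur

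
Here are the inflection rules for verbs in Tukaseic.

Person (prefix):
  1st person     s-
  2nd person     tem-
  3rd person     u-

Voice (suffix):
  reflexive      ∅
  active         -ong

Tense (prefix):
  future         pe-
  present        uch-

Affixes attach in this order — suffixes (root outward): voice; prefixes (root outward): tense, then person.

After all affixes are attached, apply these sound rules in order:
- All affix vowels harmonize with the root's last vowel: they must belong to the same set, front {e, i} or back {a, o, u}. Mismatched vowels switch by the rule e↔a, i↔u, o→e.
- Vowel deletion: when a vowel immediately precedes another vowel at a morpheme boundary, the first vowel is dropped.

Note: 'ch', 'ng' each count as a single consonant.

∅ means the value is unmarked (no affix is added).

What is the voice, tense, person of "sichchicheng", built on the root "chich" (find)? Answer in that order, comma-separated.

Segment: s-uch-chich-ong.
voice: -ong → active.
tense: uch- → present.
person: s- → 1st person.

active, present, 1st person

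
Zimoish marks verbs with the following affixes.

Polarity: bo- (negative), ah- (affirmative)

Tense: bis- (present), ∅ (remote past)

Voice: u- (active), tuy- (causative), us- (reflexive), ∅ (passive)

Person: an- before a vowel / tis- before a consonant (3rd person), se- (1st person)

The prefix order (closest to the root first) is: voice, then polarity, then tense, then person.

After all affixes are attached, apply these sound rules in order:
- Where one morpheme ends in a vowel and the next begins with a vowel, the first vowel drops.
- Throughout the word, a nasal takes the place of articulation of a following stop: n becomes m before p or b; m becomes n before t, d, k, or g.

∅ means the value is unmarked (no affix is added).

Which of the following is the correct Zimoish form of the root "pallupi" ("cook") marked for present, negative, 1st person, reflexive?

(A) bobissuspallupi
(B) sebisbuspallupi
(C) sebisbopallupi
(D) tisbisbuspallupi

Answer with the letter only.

B

Attach voice reflexive us- → uspallupi.
Attach polarity negative bo- → bouspallupi.
Attach tense present bis- → bisbouspallupi.
Attach person 1st person se- → sebisbouspallupi.
Apply vowel deletion: sebisbouspallupi → sebisbuspallupi.
Nasal assimilation: no change.
So the correct form is sebisbuspallupi, option (B).
(C) sebisbopallupi is wrong: it uses passive instead of reflexive for voice.
(D) tisbisbuspallupi is wrong: it uses 3rd person instead of 1st person for person.
(A) bobissuspallupi is wrong: it has the affixes in the wrong order.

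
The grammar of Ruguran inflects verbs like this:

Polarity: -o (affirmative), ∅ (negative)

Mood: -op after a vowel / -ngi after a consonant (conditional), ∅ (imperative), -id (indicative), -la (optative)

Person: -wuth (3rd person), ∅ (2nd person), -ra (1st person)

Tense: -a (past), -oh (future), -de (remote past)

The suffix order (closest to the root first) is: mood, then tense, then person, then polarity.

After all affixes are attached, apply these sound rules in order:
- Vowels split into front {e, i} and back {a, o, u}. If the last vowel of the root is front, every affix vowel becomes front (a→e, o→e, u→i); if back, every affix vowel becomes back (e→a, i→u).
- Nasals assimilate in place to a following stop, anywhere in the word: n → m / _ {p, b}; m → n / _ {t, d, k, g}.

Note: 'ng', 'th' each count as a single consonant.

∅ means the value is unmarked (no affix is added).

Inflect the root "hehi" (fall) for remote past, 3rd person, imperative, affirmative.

hehidewithe

mood = imperative: zero marking, form stays hehi.
Attach tense remote past -de → hehide.
Attach person 3rd person -wuth → hehidewuth.
Attach polarity affirmative -o → hehidewutho.
Apply vowel harmony: hehidewutho → hehidewithe.
Nasal assimilation: no change.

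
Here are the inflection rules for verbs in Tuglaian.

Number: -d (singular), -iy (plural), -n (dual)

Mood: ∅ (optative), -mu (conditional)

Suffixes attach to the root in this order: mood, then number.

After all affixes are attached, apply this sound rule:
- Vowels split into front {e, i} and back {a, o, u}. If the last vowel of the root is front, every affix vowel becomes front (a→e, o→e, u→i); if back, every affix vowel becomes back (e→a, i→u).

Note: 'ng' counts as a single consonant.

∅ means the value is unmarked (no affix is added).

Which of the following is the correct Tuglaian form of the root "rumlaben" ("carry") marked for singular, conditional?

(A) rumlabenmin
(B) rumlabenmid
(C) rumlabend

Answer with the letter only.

Attach mood conditional -mu → rumlabenmu.
Attach number singular -d → rumlabenmud.
Apply vowel harmony: rumlabenmud → rumlabenmid.
So the correct form is rumlabenmid, option (B).
(A) rumlabenmin is wrong: it uses dual instead of singular for number.
(C) rumlabend is wrong: it uses optative instead of conditional for mood.

B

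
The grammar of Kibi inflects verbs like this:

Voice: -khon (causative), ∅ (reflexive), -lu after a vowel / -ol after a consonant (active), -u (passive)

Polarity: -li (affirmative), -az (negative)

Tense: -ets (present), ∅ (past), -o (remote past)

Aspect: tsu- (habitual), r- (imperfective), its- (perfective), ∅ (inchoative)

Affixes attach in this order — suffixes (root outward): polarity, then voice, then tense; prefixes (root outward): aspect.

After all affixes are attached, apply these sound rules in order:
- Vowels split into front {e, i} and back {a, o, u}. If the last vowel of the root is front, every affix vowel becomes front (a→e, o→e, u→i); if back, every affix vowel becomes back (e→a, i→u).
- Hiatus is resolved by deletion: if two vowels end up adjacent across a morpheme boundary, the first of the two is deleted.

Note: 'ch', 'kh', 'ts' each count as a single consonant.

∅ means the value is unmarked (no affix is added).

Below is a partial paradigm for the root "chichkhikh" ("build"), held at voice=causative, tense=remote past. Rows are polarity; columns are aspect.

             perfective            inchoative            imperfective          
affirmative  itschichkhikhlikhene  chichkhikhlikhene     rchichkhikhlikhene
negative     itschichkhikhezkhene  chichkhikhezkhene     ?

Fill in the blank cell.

rchichkhikhezkhene

Attach polarity negative -az → chichkhikhaz.
Attach voice causative -khon → chichkhikhazkhon.
Attach aspect imperfective r- → rchichkhikhazkhon.
Attach tense remote past -o → rchichkhikhazkhono.
Apply vowel harmony: rchichkhikhazkhono → rchichkhikhezkhene.
Vowel deletion: no change.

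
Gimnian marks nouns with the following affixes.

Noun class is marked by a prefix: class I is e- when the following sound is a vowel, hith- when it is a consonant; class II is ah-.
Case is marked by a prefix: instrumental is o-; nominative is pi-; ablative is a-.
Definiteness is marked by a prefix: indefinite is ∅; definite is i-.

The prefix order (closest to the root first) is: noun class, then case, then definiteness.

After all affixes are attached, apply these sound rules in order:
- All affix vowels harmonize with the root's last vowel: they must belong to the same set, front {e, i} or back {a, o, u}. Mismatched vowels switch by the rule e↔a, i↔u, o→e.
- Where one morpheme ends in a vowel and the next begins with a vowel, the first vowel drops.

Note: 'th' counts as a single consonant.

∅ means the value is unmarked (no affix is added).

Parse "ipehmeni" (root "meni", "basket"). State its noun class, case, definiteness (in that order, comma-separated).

class II, nominative, definite

Segment: i-pi-ah-meni.
noun class: ah- → class II.
case: pi- → nominative.
definiteness: i- → definite.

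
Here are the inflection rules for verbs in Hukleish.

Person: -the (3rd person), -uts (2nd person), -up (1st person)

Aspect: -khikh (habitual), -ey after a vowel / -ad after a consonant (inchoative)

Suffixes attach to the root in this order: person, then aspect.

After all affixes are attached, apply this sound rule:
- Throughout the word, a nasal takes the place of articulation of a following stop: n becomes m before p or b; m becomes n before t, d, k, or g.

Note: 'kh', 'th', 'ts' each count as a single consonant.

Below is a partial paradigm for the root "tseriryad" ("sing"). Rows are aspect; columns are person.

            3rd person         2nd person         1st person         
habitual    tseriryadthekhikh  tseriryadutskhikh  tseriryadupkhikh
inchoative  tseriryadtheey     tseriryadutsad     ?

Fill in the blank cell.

tseriryadupad

Attach person 1st person -up → tseriryadup.
Attach aspect inchoative -ad (after consonant 'p') → tseriryadupad.
Nasal assimilation: no change.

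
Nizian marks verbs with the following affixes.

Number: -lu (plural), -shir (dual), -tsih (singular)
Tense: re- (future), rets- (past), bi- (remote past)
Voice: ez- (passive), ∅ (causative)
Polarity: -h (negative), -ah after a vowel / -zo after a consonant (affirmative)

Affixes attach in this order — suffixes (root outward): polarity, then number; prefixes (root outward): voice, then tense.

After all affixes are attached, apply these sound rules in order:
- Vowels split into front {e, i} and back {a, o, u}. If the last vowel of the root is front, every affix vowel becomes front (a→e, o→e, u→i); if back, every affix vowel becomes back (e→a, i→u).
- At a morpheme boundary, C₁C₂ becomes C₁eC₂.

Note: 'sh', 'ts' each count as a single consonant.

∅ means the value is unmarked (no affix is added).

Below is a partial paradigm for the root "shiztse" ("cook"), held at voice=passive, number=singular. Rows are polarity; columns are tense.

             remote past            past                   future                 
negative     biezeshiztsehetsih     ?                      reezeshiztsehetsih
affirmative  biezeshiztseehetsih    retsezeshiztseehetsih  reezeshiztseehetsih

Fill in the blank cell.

Attach polarity negative -h → shiztseh.
Attach voice passive ez- → ezshiztseh.
Attach number singular -tsih → ezshiztsehtsih.
Attach tense past rets- → retsezshiztsehtsih.
Vowel harmony: no change.
Apply epenthesis: retsezshiztsehtsih → retsezeshiztsehetsih.

retsezeshiztsehetsih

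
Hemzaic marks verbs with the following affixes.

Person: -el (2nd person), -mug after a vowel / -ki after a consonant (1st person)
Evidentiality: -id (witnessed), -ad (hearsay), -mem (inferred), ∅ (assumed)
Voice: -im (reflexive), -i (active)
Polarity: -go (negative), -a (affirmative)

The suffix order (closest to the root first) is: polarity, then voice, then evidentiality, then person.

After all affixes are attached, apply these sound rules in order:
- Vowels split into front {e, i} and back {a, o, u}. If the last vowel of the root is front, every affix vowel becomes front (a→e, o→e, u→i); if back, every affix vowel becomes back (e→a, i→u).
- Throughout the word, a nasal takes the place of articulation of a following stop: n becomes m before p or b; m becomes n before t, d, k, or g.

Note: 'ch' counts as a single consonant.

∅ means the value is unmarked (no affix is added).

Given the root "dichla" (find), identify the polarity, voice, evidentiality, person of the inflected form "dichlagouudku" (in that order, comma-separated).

Segment: dichla-go-i-id-ki.
polarity: -go → negative.
voice: -i → active.
evidentiality: -id → witnessed.
person: -mug/ki → 1st person.

negative, active, witnessed, 1st person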